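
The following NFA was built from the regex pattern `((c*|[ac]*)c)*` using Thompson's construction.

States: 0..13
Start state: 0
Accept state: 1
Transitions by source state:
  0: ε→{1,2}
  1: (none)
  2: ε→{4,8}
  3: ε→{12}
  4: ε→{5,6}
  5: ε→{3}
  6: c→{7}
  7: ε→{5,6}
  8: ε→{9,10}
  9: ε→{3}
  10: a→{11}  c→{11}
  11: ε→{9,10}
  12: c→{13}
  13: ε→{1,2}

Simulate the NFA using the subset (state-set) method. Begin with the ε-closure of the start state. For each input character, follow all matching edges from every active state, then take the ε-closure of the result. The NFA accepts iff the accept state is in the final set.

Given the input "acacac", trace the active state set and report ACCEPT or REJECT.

Answer: ACCEPT

Derivation:
S₀ = ε-closure({0}) = {0,1,2,3,4,5,6,8,9,10,12}
'a' @ 1: {3,9,10,11,12}
'c' @ 2: {1,2,3,4,5,6,8,9,10,11,12,13}  ✓accept
'a' @ 3: {3,9,10,11,12}
'c' @ 4: {1,2,3,4,5,6,8,9,10,11,12,13}  ✓accept
'a' @ 5: {3,9,10,11,12}
'c' @ 6: {1,2,3,4,5,6,8,9,10,11,12,13}  ✓accept
final: {1,2,3,4,5,6,8,9,10,11,12,13}; accept 1 in set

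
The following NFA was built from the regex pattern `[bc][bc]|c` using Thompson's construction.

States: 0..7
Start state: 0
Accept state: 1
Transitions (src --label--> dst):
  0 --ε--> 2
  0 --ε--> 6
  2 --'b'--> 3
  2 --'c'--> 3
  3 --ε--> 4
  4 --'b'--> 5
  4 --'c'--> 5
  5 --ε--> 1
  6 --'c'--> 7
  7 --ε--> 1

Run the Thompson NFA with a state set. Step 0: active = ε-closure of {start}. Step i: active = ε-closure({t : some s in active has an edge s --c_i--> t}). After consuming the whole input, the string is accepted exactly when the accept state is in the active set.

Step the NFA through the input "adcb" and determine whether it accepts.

S₀ = ε-closure({0}) = {0,2,6}
'a' @ 1: {}  — dead — no transitions
rest 'dcb' ignored (set empty)
after full input: {}  (accept=1 not in)

Answer: REJECT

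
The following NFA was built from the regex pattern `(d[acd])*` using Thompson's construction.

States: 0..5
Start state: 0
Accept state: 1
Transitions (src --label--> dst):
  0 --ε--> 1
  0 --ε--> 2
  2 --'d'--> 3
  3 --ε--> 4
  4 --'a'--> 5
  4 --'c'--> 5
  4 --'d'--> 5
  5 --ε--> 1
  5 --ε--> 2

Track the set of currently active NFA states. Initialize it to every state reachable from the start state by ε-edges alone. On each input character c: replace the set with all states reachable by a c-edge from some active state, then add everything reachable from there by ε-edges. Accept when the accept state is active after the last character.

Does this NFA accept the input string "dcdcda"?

S₀ = ε-closure({0}) = {0,1,2}
'd' @ 1: {3,4}
'c' @ 2: {1,2,5}  [accepting]
'd' @ 3: {3,4}
'c' @ 4: {1,2,5}  [accepting]
'd' @ 5: {3,4}
'a' @ 6: {1,2,5}  [accepting]
after full input: {1,2,5}  (accept=1 in)

Answer: ACCEPT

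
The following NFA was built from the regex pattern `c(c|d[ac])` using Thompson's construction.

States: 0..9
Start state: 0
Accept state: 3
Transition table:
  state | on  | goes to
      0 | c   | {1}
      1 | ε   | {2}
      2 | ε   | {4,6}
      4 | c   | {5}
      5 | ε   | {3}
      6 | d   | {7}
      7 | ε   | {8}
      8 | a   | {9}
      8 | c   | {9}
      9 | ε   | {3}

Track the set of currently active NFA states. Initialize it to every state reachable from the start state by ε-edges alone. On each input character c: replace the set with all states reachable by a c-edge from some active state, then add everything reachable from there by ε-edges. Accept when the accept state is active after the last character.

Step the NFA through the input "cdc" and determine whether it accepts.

Answer: ACCEPT

Derivation:
S₀ = ε-closure({0}) = {0}
'c' @ 1: {1,2,4,6}
'd' @ 2: {7,8}
'c' @ 3: {3,9}  ✓accept
end set {3,9} — state 3 in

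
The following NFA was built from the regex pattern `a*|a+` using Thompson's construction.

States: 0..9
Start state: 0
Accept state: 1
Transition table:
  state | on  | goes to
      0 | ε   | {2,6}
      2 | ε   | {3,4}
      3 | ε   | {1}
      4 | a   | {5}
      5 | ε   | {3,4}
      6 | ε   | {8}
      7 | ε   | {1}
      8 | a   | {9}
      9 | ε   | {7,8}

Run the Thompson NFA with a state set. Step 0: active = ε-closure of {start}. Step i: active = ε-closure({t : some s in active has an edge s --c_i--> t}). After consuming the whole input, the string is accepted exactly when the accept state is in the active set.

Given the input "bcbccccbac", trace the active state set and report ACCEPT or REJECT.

initial (ε-close {0}): {0,1,2,3,4,6,8}
'b' @ 1: {}  — dead — no transitions
rest 'cbccccbac' ignored (set empty)
final: {}; accept 1 not in set

Answer: REJECT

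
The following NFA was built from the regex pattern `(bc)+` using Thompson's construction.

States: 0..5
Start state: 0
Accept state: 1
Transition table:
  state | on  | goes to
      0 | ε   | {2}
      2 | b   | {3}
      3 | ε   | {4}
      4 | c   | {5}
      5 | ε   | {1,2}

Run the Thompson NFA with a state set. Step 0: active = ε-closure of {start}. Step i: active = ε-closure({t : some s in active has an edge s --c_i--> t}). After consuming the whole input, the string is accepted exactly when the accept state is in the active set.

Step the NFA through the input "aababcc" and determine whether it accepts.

initial (ε-close {0}): {0,2}
'a' @ 1: {}  — no active states
rest 'ababcc' ignored (set empty)
end set {} — state 1 not in

Answer: REJECT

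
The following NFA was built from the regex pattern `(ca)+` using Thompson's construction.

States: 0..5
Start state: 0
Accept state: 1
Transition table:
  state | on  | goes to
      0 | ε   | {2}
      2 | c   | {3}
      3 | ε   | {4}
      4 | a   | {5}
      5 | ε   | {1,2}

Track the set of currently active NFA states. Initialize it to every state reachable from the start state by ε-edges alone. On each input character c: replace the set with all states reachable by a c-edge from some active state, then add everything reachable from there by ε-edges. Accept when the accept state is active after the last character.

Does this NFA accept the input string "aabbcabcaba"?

Answer: REJECT

Derivation:
initial (ε-close {0}): {0,2}
'a' @ 1: {}  — dead — no transitions
rest 'abbcabcaba' ignored (set empty)
end set {} — state 1 not in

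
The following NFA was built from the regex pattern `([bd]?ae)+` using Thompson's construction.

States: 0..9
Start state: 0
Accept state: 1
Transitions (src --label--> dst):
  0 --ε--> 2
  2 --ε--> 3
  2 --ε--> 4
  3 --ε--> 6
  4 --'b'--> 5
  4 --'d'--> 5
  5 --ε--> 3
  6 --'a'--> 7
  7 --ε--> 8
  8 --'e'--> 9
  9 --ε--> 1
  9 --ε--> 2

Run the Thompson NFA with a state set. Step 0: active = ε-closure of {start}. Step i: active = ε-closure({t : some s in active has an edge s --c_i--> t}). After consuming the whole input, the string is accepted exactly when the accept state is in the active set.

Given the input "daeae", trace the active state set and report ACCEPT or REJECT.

Answer: ACCEPT

Steps:
start: ε-closure({0}) = {0,2,3,4,6}
'd' @ 1: {3,5,6}
'a' @ 2: {7,8}
'e' @ 3: {1,2,3,4,6,9}  (accept∈set)
'a' @ 4: {7,8}
'e' @ 5: {1,2,3,4,6,9}  (accept∈set)
final: {1,2,3,4,6,9}; accept 1 in set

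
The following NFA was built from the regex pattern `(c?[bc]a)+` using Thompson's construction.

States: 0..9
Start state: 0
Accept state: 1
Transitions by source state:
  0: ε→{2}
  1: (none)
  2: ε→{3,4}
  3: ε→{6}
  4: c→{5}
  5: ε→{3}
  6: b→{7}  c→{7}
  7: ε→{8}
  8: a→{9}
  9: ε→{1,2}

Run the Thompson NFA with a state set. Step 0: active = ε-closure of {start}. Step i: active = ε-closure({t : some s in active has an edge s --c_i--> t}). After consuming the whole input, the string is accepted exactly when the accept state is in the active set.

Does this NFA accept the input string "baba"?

Answer: ACCEPT

Trace:
initial (ε-close {0}): {0,2,3,4,6}
'b' @ 1: {7,8}
'a' @ 2: {1,2,3,4,6,9}  (accept∈set)
'b' @ 3: {7,8}
'a' @ 4: {1,2,3,4,6,9}  (accept∈set)
end set {1,2,3,4,6,9} — state 1 in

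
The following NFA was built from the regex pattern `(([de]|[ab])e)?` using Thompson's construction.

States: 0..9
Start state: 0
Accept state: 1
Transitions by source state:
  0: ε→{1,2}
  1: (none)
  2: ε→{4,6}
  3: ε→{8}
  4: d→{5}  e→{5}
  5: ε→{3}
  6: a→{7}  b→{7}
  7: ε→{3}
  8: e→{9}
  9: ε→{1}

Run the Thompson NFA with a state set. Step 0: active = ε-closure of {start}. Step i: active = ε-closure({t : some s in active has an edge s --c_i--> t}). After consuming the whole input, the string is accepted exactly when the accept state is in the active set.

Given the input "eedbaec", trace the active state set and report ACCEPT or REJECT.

Answer: REJECT

Trace:
start: ε-closure({0}) = {0,1,2,4,6}
'e' @ 1: {3,5,8}
'e' @ 2: {1,9}  [accepting]
'd' @ 3: {}  — dead — no transitions
rest 'baec' ignored (set empty)
final: {}; accept 1 not in set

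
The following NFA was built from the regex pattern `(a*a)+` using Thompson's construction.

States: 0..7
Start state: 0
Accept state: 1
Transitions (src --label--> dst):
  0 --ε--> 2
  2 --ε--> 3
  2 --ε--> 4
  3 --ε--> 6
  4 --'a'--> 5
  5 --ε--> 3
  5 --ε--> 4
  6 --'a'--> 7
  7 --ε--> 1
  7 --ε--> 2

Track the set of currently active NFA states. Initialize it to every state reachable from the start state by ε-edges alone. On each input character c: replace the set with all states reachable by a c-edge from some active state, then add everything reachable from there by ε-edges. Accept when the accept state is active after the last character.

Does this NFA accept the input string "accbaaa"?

initial (ε-close {0}): {0,2,3,4,6}
'a' @ 1: {1,2,3,4,5,6,7}  ✓accept
'c' @ 2: {}  — no active states
rest 'cbaaa' ignored (set empty)
end set {} — state 1 not in

Answer: REJECT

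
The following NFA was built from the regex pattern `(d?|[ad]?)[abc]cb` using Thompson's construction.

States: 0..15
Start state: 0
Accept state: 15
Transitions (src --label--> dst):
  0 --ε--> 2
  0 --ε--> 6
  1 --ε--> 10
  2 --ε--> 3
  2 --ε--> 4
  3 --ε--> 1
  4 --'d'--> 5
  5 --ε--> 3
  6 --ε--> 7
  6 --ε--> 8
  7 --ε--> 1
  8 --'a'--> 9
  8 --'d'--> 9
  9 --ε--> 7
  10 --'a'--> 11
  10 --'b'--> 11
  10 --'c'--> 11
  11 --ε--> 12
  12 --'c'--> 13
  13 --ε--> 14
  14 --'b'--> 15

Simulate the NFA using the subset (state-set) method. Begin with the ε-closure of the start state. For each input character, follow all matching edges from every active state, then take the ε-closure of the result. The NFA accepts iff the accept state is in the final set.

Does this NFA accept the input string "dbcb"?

Answer: ACCEPT

Trace:
initial (ε-close {0}): {0,1,2,3,4,6,7,8,10}
'd' @ 1: {1,3,5,7,9,10}
'b' @ 2: {11,12}
'c' @ 3: {13,14}
'b' @ 4: {15}  (accept∈set)
end set {15} — state 15 in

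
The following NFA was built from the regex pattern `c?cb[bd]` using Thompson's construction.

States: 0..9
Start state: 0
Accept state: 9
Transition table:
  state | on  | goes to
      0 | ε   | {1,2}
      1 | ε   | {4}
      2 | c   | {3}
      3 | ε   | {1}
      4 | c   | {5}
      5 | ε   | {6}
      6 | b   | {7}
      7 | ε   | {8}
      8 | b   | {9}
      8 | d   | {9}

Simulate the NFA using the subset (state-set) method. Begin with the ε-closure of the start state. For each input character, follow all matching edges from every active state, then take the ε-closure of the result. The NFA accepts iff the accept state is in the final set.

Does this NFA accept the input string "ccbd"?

initial (ε-close {0}): {0,1,2,4}
'c' @ 1: {1,3,4,5,6}
'c' @ 2: {5,6}
'b' @ 3: {7,8}
'd' @ 4: {9}  (accept∈set)
final: {9}; accept 9 in set

Answer: ACCEPT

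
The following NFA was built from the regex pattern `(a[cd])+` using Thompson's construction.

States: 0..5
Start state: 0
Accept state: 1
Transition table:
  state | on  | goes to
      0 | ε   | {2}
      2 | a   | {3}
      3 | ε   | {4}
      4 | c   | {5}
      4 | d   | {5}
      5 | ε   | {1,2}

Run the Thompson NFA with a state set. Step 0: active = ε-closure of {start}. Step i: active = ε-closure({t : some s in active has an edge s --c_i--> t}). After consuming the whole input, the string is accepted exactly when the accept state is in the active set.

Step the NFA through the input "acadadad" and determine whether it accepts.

Answer: ACCEPT

Derivation:
initial (ε-close {0}): {0,2}
'a' @ 1: {3,4}
'c' @ 2: {1,2,5}  (accept∈set)
'a' @ 3: {3,4}
'd' @ 4: {1,2,5}  (accept∈set)
'a' @ 5: {3,4}
'd' @ 6: {1,2,5}  (accept∈set)
'a' @ 7: {3,4}
'd' @ 8: {1,2,5}  (accept∈set)
after full input: {1,2,5}  (accept=1 in)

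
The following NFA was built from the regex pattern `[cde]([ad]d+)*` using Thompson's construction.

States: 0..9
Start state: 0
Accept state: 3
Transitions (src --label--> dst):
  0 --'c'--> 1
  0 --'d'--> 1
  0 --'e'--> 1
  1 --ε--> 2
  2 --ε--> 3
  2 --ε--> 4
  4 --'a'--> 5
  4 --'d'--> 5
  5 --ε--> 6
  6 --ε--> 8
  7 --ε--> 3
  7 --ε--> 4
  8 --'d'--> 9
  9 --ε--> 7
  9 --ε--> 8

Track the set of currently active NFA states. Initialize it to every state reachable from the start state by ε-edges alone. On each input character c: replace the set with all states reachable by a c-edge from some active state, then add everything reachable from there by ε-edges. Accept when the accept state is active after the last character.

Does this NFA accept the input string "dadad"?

Answer: ACCEPT

Trace:
start: ε-closure({0}) = {0}
'd' @ 1: {1,2,3,4}  ✓accept
'a' @ 2: {5,6,8}
'd' @ 3: {3,4,7,8,9}  ✓accept
'a' @ 4: {5,6,8}
'd' @ 5: {3,4,7,8,9}  ✓accept
after full input: {3,4,7,8,9}  (accept=3 in)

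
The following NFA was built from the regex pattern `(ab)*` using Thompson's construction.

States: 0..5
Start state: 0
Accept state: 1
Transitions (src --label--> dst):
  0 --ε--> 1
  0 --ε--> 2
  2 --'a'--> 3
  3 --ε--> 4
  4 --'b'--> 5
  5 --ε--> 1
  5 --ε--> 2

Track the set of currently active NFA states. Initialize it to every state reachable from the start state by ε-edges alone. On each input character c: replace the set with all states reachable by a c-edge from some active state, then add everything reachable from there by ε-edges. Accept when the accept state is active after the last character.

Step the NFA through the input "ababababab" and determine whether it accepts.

initial (ε-close {0}): {0,1,2}
'a' @ 1: {3,4}
'b' @ 2: {1,2,5}  (accept∈set)
'a' @ 3: {3,4}
'b' @ 4: {1,2,5}  (accept∈set)
'a' @ 5: {3,4}
'b' @ 6: {1,2,5}  (accept∈set)
'a' @ 7: {3,4}
'b' @ 8: {1,2,5}  (accept∈set)
'a' @ 9: {3,4}
'b' @ 10: {1,2,5}  (accept∈set)
after full input: {1,2,5}  (accept=1 in)

Answer: ACCEPT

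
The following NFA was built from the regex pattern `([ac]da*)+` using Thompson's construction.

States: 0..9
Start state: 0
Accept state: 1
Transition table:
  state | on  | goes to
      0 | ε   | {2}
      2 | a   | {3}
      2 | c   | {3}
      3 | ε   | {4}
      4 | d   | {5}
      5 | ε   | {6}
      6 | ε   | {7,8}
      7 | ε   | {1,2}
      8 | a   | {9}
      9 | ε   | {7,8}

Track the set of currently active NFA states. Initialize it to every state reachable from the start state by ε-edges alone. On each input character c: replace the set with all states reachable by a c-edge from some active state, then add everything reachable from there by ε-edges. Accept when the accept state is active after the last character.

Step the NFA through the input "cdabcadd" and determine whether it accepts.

start: ε-closure({0}) = {0,2}
'c' @ 1: {3,4}
'd' @ 2: {1,2,5,6,7,8}  [accepting]
'a' @ 3: {1,2,3,4,7,8,9}  [accepting]
'b' @ 4: {}  — dead — no transitions
rest 'cadd' ignored (set empty)
end set {} — state 1 not in

Answer: REJECT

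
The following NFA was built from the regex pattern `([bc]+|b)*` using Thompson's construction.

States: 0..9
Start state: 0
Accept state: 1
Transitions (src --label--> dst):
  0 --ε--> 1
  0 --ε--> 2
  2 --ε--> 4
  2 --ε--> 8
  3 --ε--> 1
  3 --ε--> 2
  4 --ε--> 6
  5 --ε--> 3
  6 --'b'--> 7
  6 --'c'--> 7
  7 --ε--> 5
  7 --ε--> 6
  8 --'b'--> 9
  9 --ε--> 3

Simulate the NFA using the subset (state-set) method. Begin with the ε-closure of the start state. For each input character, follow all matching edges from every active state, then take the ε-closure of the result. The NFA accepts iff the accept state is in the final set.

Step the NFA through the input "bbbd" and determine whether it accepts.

start: ε-closure({0}) = {0,1,2,4,6,8}
'b' @ 1: {1,2,3,4,5,6,7,8,9}  [accepting]
'b' @ 2: {1,2,3,4,5,6,7,8,9}  [accepting]
'b' @ 3: {1,2,3,4,5,6,7,8,9}  [accepting]
'd' @ 4: {}  — state set empty
final: {}; accept 1 not in set

Answer: REJECT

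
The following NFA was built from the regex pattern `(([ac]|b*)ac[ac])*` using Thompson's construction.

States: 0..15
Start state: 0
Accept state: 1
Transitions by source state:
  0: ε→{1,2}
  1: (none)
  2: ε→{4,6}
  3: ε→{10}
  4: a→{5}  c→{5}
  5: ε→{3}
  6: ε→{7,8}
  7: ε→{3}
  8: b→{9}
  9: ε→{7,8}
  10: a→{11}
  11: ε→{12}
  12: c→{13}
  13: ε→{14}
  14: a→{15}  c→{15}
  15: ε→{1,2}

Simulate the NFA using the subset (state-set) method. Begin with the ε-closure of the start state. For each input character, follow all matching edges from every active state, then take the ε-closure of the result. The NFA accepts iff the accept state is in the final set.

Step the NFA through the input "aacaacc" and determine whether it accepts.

Answer: ACCEPT

Trace:
start: ε-closure({0}) = {0,1,2,3,4,6,7,8,10}
'a' @ 1: {3,5,10,11,12}
'a' @ 2: {11,12}
'c' @ 3: {13,14}
'a' @ 4: {1,2,3,4,6,7,8,10,15}  (accept∈set)
'a' @ 5: {3,5,10,11,12}
'c' @ 6: {13,14}
'c' @ 7: {1,2,3,4,6,7,8,10,15}  (accept∈set)
final: {1,2,3,4,6,7,8,10,15}; accept 1 in set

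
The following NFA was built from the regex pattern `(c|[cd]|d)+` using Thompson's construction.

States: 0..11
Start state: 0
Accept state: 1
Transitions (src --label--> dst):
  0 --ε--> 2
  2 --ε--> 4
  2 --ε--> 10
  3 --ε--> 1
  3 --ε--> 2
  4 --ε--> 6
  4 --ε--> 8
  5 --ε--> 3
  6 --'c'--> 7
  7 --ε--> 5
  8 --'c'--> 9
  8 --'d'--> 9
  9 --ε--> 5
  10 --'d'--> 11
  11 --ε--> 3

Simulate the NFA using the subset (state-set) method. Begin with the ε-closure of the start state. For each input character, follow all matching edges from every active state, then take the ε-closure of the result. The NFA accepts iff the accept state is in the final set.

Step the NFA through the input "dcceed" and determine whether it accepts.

S₀ = ε-closure({0}) = {0,2,4,6,8,10}
'd' @ 1: {1,2,3,4,5,6,8,9,10,11}  (accept∈set)
'c' @ 2: {1,2,3,4,5,6,7,8,9,10}  (accept∈set)
'c' @ 3: {1,2,3,4,5,6,7,8,9,10}  (accept∈set)
'e' @ 4: {}  — no active states
rest 'ed' ignored (set empty)
final: {}; accept 1 not in set

Answer: REJECT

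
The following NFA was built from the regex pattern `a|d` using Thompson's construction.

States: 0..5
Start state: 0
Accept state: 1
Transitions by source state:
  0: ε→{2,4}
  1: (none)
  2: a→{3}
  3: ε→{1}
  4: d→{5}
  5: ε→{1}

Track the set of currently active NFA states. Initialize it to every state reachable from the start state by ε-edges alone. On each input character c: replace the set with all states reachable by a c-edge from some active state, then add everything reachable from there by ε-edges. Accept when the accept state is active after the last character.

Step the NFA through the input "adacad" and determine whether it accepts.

Answer: REJECT

Trace:
start: ε-closure({0}) = {0,2,4}
'a' @ 1: {1,3}  [accepting]
'd' @ 2: {}  — dead — no transitions
rest 'acad' ignored (set empty)
end set {} — state 1 not in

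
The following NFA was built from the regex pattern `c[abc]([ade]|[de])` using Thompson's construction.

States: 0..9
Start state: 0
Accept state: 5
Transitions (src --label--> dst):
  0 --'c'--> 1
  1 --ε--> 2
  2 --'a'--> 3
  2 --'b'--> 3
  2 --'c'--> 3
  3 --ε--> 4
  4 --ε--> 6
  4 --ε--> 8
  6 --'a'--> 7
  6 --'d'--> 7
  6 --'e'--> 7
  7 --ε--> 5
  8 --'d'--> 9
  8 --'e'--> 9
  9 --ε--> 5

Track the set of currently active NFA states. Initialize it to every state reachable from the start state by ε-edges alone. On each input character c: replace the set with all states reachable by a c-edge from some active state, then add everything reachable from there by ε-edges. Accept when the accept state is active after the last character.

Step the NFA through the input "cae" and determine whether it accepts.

Answer: ACCEPT

Trace:
initial (ε-close {0}): {0}
'c' @ 1: {1,2}
'a' @ 2: {3,4,6,8}
'e' @ 3: {5,7,9}  [accepting]
after full input: {5,7,9}  (accept=5 in)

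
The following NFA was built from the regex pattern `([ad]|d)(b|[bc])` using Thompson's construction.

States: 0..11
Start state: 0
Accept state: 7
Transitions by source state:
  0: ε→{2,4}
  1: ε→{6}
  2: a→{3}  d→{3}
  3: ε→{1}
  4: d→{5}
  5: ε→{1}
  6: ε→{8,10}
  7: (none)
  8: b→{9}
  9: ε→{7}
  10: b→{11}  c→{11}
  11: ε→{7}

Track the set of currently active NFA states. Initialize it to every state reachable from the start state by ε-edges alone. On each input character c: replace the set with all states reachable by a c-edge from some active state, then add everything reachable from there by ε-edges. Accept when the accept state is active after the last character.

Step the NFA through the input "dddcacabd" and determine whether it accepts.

Answer: REJECT

Trace:
start: ε-closure({0}) = {0,2,4}
'd' @ 1: {1,3,5,6,8,10}
'd' @ 2: {}  — dead — no transitions
rest 'dcacabd' ignored (set empty)
final: {}; accept 7 not in set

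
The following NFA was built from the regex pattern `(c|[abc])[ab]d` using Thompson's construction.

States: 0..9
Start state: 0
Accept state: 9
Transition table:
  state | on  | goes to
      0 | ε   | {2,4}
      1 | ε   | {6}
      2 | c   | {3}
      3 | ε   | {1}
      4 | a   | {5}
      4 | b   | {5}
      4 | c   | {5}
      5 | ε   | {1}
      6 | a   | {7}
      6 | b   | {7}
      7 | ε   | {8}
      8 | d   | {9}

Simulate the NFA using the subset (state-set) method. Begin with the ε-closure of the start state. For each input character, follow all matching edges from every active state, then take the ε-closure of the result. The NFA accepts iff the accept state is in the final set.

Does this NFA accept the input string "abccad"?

Answer: REJECT

Trace:
initial (ε-close {0}): {0,2,4}
'a' @ 1: {1,5,6}
'b' @ 2: {7,8}
'c' @ 3: {}  — state set empty
rest 'cad' ignored (set empty)
final: {}; accept 9 not in set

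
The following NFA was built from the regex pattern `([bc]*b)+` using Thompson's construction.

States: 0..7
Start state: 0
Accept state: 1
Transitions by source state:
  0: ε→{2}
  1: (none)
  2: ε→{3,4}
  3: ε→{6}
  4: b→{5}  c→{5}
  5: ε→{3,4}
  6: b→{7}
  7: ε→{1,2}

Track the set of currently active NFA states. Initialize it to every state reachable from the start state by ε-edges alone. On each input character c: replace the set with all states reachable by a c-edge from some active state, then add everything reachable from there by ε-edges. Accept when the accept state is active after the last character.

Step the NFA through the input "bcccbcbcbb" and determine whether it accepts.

Answer: ACCEPT

Steps:
start: ε-closure({0}) = {0,2,3,4,6}
'b' @ 1: {1,2,3,4,5,6,7}  (accept∈set)
'c' @ 2: {3,4,5,6}
'c' @ 3: {3,4,5,6}
'c' @ 4: {3,4,5,6}
'b' @ 5: {1,2,3,4,5,6,7}  (accept∈set)
'c' @ 6: {3,4,5,6}
'b' @ 7: {1,2,3,4,5,6,7}  (accept∈set)
'c' @ 8: {3,4,5,6}
'b' @ 9: {1,2,3,4,5,6,7}  (accept∈set)
'b' @ 10: {1,2,3,4,5,6,7}  (accept∈set)
final: {1,2,3,4,5,6,7}; accept 1 in set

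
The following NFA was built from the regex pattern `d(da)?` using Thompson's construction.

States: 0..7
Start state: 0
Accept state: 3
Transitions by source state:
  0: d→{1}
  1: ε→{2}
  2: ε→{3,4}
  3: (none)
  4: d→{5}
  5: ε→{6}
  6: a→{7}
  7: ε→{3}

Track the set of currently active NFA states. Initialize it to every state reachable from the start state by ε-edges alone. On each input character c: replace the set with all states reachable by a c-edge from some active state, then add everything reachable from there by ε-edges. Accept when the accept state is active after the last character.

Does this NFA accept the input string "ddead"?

Answer: REJECT

Trace:
S₀ = ε-closure({0}) = {0}
'd' @ 1: {1,2,3,4}  [accepting]
'd' @ 2: {5,6}
'e' @ 3: {}  — no active states
rest 'ad' ignored (set empty)
final: {}; accept 3 not in set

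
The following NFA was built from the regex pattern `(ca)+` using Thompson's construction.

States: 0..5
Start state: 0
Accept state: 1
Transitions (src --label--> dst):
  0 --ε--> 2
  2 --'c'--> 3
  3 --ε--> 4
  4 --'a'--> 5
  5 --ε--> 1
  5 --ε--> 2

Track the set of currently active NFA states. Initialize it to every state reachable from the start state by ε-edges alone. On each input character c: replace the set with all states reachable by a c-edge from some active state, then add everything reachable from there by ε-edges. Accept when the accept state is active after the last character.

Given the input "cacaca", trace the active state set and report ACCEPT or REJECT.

Answer: ACCEPT

Steps:
start: ε-closure({0}) = {0,2}
'c' @ 1: {3,4}
'a' @ 2: {1,2,5}  [accepting]
'c' @ 3: {3,4}
'a' @ 4: {1,2,5}  [accepting]
'c' @ 5: {3,4}
'a' @ 6: {1,2,5}  [accepting]
end set {1,2,5} — state 1 in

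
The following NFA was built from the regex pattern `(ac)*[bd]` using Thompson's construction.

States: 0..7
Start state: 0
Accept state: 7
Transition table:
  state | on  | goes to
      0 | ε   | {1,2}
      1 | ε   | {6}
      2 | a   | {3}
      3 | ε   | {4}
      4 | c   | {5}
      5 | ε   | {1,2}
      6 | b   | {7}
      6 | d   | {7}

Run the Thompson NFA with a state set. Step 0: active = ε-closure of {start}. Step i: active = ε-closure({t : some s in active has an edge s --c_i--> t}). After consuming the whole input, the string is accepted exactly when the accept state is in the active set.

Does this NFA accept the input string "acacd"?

Answer: ACCEPT

Derivation:
initial (ε-close {0}): {0,1,2,6}
'a' @ 1: {3,4}
'c' @ 2: {1,2,5,6}
'a' @ 3: {3,4}
'c' @ 4: {1,2,5,6}
'd' @ 5: {7}  [accepting]
end set {7} — state 7 in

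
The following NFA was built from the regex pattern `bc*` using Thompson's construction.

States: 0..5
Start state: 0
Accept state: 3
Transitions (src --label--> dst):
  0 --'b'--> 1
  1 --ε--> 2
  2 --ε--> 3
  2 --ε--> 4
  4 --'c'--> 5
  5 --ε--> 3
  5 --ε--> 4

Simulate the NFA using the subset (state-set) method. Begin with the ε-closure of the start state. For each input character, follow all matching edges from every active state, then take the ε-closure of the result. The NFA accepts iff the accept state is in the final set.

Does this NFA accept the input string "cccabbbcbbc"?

Answer: REJECT

Steps:
S₀ = ε-closure({0}) = {0}
'c' @ 1: {}  — state set empty
rest 'ccabbbcbbc' ignored (set empty)
final: {}; accept 3 not in set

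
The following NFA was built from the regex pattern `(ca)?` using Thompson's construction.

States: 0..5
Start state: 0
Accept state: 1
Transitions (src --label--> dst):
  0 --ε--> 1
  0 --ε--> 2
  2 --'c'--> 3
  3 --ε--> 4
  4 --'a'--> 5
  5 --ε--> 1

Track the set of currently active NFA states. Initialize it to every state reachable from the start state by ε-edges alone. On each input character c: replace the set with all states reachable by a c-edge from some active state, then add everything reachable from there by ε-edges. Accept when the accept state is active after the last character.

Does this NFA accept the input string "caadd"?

Answer: REJECT

Derivation:
start: ε-closure({0}) = {0,1,2}
'c' @ 1: {3,4}
'a' @ 2: {1,5}  ✓accept
'a' @ 3: {}  — dead — no transitions
rest 'dd' ignored (set empty)
end set {} — state 1 not in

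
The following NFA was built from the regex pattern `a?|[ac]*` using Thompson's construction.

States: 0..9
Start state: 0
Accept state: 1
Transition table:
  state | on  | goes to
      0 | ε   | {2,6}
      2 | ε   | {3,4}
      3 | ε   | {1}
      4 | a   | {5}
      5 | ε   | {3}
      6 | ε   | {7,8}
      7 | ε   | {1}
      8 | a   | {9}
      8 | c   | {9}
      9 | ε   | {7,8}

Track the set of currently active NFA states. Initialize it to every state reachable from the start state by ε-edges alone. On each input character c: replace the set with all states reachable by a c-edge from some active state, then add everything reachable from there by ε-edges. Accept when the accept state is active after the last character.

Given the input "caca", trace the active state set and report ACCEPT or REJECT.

Answer: ACCEPT

Steps:
initial (ε-close {0}): {0,1,2,3,4,6,7,8}
'c' @ 1: {1,7,8,9}  ✓accept
'a' @ 2: {1,7,8,9}  ✓accept
'c' @ 3: {1,7,8,9}  ✓accept
'a' @ 4: {1,7,8,9}  ✓accept
after full input: {1,7,8,9}  (accept=1 in)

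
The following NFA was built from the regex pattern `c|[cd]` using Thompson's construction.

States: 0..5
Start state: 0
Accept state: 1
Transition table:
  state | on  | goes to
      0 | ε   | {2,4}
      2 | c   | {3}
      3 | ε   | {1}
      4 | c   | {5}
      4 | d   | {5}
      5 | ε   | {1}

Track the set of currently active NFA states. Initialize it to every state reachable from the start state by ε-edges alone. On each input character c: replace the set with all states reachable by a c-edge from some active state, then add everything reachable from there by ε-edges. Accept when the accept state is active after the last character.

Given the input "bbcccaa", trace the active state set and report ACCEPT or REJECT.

S₀ = ε-closure({0}) = {0,2,4}
'b' @ 1: {}  — no active states
rest 'bcccaa' ignored (set empty)
end set {} — state 1 not in

Answer: REJECT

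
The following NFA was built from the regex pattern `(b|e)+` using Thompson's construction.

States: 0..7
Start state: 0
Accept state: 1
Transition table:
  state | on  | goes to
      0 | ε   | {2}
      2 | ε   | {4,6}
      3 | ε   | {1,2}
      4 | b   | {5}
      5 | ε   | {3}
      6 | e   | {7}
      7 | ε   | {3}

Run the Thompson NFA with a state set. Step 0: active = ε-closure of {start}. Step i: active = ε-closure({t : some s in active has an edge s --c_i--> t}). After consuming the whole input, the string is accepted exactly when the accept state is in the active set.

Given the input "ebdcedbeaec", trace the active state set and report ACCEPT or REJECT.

S₀ = ε-closure({0}) = {0,2,4,6}
'e' @ 1: {1,2,3,4,6,7}  (accept∈set)
'b' @ 2: {1,2,3,4,5,6}  (accept∈set)
'd' @ 3: {}  — state set empty
rest 'cedbeaec' ignored (set empty)
final: {}; accept 1 not in set

Answer: REJECT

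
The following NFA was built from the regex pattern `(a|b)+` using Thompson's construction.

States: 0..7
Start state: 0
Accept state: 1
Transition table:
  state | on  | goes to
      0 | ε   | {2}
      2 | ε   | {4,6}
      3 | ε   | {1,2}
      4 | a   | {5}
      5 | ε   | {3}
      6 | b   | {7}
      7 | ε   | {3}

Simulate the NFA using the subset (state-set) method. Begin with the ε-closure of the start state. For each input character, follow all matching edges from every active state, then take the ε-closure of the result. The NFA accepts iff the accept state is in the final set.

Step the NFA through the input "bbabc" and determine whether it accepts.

Answer: REJECT

Trace:
S₀ = ε-closure({0}) = {0,2,4,6}
'b' @ 1: {1,2,3,4,6,7}  ✓accept
'b' @ 2: {1,2,3,4,6,7}  ✓accept
'a' @ 3: {1,2,3,4,5,6}  ✓accept
'b' @ 4: {1,2,3,4,6,7}  ✓accept
'c' @ 5: {}  — state set empty
final: {}; accept 1 not in set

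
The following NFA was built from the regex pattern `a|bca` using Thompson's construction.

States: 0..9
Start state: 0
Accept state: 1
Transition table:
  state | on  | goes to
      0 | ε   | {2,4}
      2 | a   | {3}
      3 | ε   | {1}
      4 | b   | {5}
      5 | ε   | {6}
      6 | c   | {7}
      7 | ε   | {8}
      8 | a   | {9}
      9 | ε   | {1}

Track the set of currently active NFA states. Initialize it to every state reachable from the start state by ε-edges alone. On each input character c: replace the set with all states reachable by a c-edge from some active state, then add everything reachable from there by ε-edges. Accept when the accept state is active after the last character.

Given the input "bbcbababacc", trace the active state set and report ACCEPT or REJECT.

Answer: REJECT

Steps:
S₀ = ε-closure({0}) = {0,2,4}
'b' @ 1: {5,6}
'b' @ 2: {}  — state set empty
rest 'cbababacc' ignored (set empty)
end set {} — state 1 not in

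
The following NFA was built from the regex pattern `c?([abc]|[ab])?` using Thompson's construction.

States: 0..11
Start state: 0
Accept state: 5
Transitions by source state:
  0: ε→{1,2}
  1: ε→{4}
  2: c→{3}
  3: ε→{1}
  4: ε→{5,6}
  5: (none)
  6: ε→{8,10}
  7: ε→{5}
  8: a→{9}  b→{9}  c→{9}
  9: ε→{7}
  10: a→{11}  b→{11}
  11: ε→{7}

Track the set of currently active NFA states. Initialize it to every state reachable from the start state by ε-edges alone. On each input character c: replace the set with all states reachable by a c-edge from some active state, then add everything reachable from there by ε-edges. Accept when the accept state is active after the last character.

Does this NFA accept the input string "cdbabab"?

S₀ = ε-closure({0}) = {0,1,2,4,5,6,8,10}
'c' @ 1: {1,3,4,5,6,7,8,9,10}  [accepting]
'd' @ 2: {}  — state set empty
rest 'babab' ignored (set empty)
after full input: {}  (accept=5 not in)

Answer: REJECT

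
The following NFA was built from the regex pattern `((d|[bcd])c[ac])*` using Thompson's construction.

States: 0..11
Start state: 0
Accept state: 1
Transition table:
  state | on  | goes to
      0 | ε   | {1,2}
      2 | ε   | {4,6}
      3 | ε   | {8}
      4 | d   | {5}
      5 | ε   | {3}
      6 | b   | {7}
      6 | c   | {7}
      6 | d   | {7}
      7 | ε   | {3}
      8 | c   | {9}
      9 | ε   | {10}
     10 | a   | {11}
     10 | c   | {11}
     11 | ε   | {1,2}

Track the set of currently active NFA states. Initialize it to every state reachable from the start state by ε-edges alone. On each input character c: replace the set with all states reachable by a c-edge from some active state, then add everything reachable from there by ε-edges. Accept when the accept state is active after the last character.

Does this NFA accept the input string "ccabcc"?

start: ε-closure({0}) = {0,1,2,4,6}
'c' @ 1: {3,7,8}
'c' @ 2: {9,10}
'a' @ 3: {1,2,4,6,11}  (accept∈set)
'b' @ 4: {3,7,8}
'c' @ 5: {9,10}
'c' @ 6: {1,2,4,6,11}  (accept∈set)
end set {1,2,4,6,11} — state 1 in

Answer: ACCEPT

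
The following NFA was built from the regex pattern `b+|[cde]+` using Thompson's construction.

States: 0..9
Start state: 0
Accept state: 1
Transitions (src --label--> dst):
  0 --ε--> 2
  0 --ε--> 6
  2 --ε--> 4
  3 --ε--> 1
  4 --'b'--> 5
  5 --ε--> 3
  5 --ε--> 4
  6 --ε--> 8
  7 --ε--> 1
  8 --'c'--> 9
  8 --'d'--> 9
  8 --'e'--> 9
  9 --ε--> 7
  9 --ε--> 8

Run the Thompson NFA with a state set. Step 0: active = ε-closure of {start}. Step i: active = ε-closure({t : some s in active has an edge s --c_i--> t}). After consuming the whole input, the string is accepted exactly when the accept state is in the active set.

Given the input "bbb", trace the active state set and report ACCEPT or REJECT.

Answer: ACCEPT

Steps:
initial (ε-close {0}): {0,2,4,6,8}
'b' @ 1: {1,3,4,5}  ✓accept
'b' @ 2: {1,3,4,5}  ✓accept
'b' @ 3: {1,3,4,5}  ✓accept
after full input: {1,3,4,5}  (accept=1 in)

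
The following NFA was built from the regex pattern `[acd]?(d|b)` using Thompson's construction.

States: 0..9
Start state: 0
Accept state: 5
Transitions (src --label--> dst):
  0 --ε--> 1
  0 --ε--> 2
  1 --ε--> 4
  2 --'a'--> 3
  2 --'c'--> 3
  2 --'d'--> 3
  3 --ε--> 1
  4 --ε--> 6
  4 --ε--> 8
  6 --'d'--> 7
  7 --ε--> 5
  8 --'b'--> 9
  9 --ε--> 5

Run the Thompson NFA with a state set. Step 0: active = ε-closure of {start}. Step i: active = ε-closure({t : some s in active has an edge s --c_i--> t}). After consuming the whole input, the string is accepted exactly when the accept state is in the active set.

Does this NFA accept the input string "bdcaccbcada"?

Answer: REJECT

Steps:
initial (ε-close {0}): {0,1,2,4,6,8}
'b' @ 1: {5,9}  (accept∈set)
'd' @ 2: {}  — no active states
rest 'caccbcada' ignored (set empty)
final: {}; accept 5 not in set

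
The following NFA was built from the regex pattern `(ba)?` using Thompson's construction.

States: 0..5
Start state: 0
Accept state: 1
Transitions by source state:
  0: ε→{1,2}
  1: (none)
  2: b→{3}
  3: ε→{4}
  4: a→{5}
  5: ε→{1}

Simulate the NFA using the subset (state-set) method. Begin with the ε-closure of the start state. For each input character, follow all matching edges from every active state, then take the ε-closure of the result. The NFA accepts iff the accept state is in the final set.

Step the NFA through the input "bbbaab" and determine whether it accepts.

Answer: REJECT

Derivation:
S₀ = ε-closure({0}) = {0,1,2}
'b' @ 1: {3,4}
'b' @ 2: {}  — state set empty
rest 'baab' ignored (set empty)
final: {}; accept 1 not in set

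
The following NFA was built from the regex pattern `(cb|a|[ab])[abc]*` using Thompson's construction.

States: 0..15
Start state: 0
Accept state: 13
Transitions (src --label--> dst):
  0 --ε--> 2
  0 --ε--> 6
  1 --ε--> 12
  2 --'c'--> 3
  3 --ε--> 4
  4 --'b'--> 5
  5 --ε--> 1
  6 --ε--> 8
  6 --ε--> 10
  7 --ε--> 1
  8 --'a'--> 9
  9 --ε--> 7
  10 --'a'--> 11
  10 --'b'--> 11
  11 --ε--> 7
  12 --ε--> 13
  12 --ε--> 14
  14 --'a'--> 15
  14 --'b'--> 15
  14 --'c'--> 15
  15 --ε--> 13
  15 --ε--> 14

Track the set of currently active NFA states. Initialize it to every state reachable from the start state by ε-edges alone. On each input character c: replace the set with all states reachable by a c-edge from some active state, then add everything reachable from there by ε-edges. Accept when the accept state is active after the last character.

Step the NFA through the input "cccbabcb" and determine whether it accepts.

Answer: REJECT

Derivation:
S₀ = ε-closure({0}) = {0,2,6,8,10}
'c' @ 1: {3,4}
'c' @ 2: {}  — state set empty
rest 'cbabcb' ignored (set empty)
after full input: {}  (accept=13 not in)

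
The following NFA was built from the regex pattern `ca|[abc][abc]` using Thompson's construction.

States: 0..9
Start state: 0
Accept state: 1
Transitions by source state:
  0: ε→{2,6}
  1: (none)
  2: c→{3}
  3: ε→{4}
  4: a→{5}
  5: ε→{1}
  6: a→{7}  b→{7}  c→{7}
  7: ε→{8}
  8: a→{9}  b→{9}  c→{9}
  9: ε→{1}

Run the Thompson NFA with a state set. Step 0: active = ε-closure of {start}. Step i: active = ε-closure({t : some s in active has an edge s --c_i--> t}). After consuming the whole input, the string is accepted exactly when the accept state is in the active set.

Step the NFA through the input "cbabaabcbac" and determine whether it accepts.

start: ε-closure({0}) = {0,2,6}
'c' @ 1: {3,4,7,8}
'b' @ 2: {1,9}  ✓accept
'a' @ 3: {}  — dead — no transitions
rest 'baabcbac' ignored (set empty)
end set {} — state 1 not in

Answer: REJECT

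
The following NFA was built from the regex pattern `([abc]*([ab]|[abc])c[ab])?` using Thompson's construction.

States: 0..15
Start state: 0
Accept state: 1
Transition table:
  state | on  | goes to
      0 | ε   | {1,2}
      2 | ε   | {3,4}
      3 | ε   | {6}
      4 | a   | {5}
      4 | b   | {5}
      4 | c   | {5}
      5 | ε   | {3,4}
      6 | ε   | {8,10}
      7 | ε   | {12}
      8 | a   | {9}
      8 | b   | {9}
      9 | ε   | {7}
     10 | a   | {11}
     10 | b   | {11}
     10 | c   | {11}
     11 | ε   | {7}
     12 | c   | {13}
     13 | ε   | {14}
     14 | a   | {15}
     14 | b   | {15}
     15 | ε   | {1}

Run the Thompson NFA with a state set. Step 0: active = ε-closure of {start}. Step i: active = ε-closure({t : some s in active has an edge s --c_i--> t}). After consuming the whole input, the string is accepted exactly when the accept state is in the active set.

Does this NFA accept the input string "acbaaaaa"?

Answer: REJECT

Steps:
start: ε-closure({0}) = {0,1,2,3,4,6,8,10}
'a' @ 1: {3,4,5,6,7,8,9,10,11,12}
'c' @ 2: {3,4,5,6,7,8,10,11,12,13,14}
'b' @ 3: {1,3,4,5,6,7,8,9,10,11,12,15}  ✓accept
'a' @ 4: {3,4,5,6,7,8,9,10,11,12}
'a' @ 5: {3,4,5,6,7,8,9,10,11,12}
'a' @ 6: {3,4,5,6,7,8,9,10,11,12}
'a' @ 7: {3,4,5,6,7,8,9,10,11,12}
'a' @ 8: {3,4,5,6,7,8,9,10,11,12}
end set {3,4,5,6,7,8,9,10,11,12} — state 1 not in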